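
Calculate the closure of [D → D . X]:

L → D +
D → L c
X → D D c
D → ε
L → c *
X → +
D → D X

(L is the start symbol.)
{ [D → . D X], [D → . L c], [D → .], [D → D . X], [L → . D +], [L → . c *], [X → . +], [X → . D D c] }

Start with: [D → D . X]
  [D → D . X] has the dot before X: add [X → . D D c], [X → . +]
  [X → . D D c] has the dot before D: add [D → . L c], [D → .], [D → . D X]
  [D → . L c] has the dot before L: add [L → . D +], [L → . c *]
No further items can be added.

CLOSURE = { [D → . D X], [D → . L c], [D → .], [D → D . X], [L → . D +], [L → . c *], [X → . +], [X → . D D c] }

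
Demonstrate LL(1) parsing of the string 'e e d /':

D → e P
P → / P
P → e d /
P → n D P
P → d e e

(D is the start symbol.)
LL(1) parsing maintains a stack (initially the start symbol over $) and the input. At each step: if the stack top is a terminal, match it against the current input token; if it is a non-terminal N, replace it with the RHS of M[N, lookahead] (the unique production whose predict set contains the lookahead).

Stack is shown with the top on the left.

Stack    Input      Action
--------------------------
D $      e e d / $  output D → e P
e P $    e e d / $  match 'e'
P $      e d / $    output P → e d /
e d / $  e d / $    match 'e'
d / $    d / $      match 'd'
/ $      / $        match '/'
$        $          accept

The string is accepted.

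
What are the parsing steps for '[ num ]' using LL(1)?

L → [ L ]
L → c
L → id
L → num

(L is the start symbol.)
Stack is shown with the top on the left.

Stack    Input      Action
--------------------------
L $      [ num ] $  output L → [ L ]
[ L ] $  [ num ] $  match '['
L ] $    num ] $    output L → num
num ] $  num ] $    match 'num'
] $      ] $        match ']'
$        $          accept

The string is accepted.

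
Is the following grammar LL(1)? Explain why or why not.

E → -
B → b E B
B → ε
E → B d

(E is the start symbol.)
Yes, the grammar is LL(1).

A grammar is LL(1) if for each non-terminal N with multiple productions, the predict sets of those productions are pairwise disjoint, where PREDICT(N → α) = (FIRST(α) \ {ε}) ∪ (FOLLOW(N) if α ⇒* ε).

Relevant sets:
  FIRST(B) = { 'b', ε }
  FOLLOW(B) = { 'd' }

For E:
  PREDICT(E → '-') = { '-' }
  PREDICT(E → B d) = { 'b', 'd' }
For B:
  PREDICT(B → b E B) = { 'b' }
  PREDICT(B → ε) = { 'd' }

All predict sets are disjoint. The grammar IS LL(1).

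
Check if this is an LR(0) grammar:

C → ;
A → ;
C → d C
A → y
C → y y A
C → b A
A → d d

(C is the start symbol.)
A grammar is LR(0) if no state in the canonical LR(0) collection has:
  - both a shift item (dot before a terminal) and a complete item (shift-reduce conflict), or
  - two or more complete items (reduce-reduce conflict; the accept item [C' → C .] counts as a complete item here).

Augment with C' → C and build the canonical LR(0) collection (I0 = CLOSURE({[C' → . C]}), then GOTO on every symbol after a dot until no new states appear). It has 14 states:
  I0: { [C → . ;], [C → . b A], [C → . d C], [C → . y y A], [C' → . C] }  — shift
  I1: { [C → ; .] }  — reduce
  I2: { [C' → C .] }  — accept
  I3: { [A → . ;], [A → . d d], [A → . y], [C → b . A] }  — shift
  I4: { [C → . ;], [C → . b A], [C → . d C], [C → . y y A], [C → d . C] }  — shift
  I5: { [C → y . y A] }  — shift
  I6: { [A → . ;], [A → . d d], [A → . y], [C → y y . A] }  — shift
  I7: { [A → ; .] }  — reduce
  I8: { [C → y y A .] }  — reduce
  I9: { [A → d . d] }  — shift
  I10: { [A → y .] }  — reduce
  I11: { [A → d d .] }  — reduce
  I12: { [C → d C .] }  — reduce
  I13: { [C → b A .] }  — reduce

Every state is either a pure shift/goto state or contains exactly one complete item and nothing to shift — no conflicts. The grammar is LR(0).

Answer: Yes, the grammar is LR(0)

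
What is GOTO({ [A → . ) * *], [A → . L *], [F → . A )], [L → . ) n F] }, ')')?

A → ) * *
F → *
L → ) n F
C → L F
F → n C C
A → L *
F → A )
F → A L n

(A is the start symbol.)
{ [A → ) . * *], [L → ) . n F] }

GOTO(I, ')') = CLOSURE({ [A → αX.β] : [A → α.Xβ] ∈ I, X = ')' })

Items with dot before ')', with the dot advanced:
  [A → . ) * *] → [A → ) . * *]
  [L → . ) n F] → [L → ) . n F]
Closure adds nothing (no advanced item has the dot before a non-terminal).

GOTO = { [A → ) . * *], [L → ) . n F] }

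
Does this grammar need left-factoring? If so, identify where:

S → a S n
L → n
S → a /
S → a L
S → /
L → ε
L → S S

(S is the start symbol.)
Left-factoring is needed when two productions for the same non-terminal
share a common prefix on the right-hand side.

Productions for S:
  S → a S n
  S → a /
  S → a L
  S → /
Productions for L:
  L → n
  L → ε
  L → S S

Found common prefix 'a' in productions for S

Answer: Yes, S has productions with common prefix 'a'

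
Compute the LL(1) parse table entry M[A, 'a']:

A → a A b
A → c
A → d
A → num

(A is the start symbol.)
A → a A b

To find M[A, 'a'], we find productions for A where 'a' is in the predict set (PREDICT(N → α) = (FIRST(α) \ {ε}) ∪ (FOLLOW(N) if α ⇒* ε)).

A → a A b: PREDICT = { 'a' }
  'a' is in predict set, so this production goes in M[A, 'a']
A → c: PREDICT = { 'c' }
A → d: PREDICT = { 'd' }
A → num: PREDICT = { 'num' }

M[A, 'a'] = A → a A b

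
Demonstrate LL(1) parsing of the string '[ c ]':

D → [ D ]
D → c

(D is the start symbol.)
LL(1) parsing maintains a stack (initially the start symbol over $) and the input. At each step: if the stack top is a terminal, match it against the current input token; if it is a non-terminal N, replace it with the RHS of M[N, lookahead] (the unique production whose predict set contains the lookahead).

Stack is shown with the top on the left.

Stack    Input    Action
------------------------
D $      [ c ] $  output D → [ D ]
[ D ] $  [ c ] $  match '['
D ] $    c ] $    output D → c
c ] $    c ] $    match 'c'
] $      ] $      match ']'
$        $        accept

The string is accepted.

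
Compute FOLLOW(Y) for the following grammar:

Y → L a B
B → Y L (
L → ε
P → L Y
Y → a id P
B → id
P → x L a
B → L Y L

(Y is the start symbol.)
{ $, '(' }

To compute FOLLOW(Y), find every occurrence of Y on a right-hand side N → α Y β: add FIRST(β) \ {ε}, and if β is empty or nullable also add FOLLOW(N). Iterate to a fixed point.

Y is the start symbol, so $ ∈ FOLLOW(Y).
In B → Y L (: Y is followed by L '(', add FIRST(L '(') \ {ε} = { '(' }
In P → L Y: Y is at the end, add FOLLOW(P)
In B → L Y L: Y is followed by L, add FIRST(L) \ {ε} = { }
  L is nullable, so also add FOLLOW(B)

The FOLLOW sets referred to above (computed the same way, to a fixed point):
  FOLLOW(P) = { $, '(' }
  FOLLOW(B) = { $, '(' }

Taking the union: FOLLOW(Y) = { $, '(' }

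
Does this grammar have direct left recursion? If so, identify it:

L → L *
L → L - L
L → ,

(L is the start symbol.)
Direct left recursion occurs when N → N α for some non-terminal N (the right-hand side begins with the left-hand side itself).

L → L *: LEFT RECURSIVE (starts with L)
L → L - L: LEFT RECURSIVE (starts with L)
L → ,: starts with ','

The grammar has direct left recursion on: L.

Answer: Yes, L is left-recursive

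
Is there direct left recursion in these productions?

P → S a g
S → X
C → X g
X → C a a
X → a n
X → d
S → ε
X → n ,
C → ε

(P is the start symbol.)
Direct left recursion occurs when N → N α for some non-terminal N (the right-hand side begins with the left-hand side itself).

P → S a g: starts with S
S → X: starts with X
C → X g: starts with X
X → C a a: starts with C
X → a n: starts with a
X → d: starts with d
S → ε: starts with ε
X → n ,: starts with n
C → ε: starts with ε

No direct left recursion found.

Answer: No direct left recursion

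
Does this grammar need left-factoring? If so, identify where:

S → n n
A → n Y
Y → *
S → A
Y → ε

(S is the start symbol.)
No, left-factoring is not needed

Left-factoring is needed when two productions for the same non-terminal
share a common prefix on the right-hand side.

Productions for S:
  S → n n
  S → A
Productions for Y:
  Y → *
  Y → ε

No common prefixes found.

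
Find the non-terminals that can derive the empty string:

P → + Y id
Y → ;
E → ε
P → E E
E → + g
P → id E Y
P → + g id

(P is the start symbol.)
A non-terminal is nullable if it can derive ε (the empty string): either it has an ε-production, or it has a production whose right-hand side consists entirely of nullable non-terminals.

ε-productions: E → ε
So E is immediately nullable.
P → E E: every symbol on the right is nullable, so P is nullable too.
No further non-terminal can be added: every production for the remaining non-terminals contains a terminal or a non-nullable non-terminal.
Nullable = { 'E', 'P' }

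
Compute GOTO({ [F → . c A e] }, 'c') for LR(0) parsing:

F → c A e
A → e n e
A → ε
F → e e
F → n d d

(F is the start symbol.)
{ [A → . e n e], [A → .], [F → c . A e] }

GOTO(I, 'c') = CLOSURE({ [A → αX.β] : [A → α.Xβ] ∈ I, X = 'c' })

Items with dot before 'c', with the dot advanced:
  [F → . c A e] → [F → c . A e]
Closure of the advanced items:
  [F → c . A e] has the dot before A: add [A → . e n e], [A → .]

GOTO = { [A → . e n e], [A → .], [F → c . A e] }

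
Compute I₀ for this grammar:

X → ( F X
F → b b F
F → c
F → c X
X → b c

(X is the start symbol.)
First, augment the grammar with X' → X
I₀ = CLOSURE({ [X' → . X] }):
  [X' → . X] has the dot before X: add [X → . ( F X], [X → . b c]
No further items can be added.

I₀ = { [X → . ( F X], [X → . b c], [X' → . X] }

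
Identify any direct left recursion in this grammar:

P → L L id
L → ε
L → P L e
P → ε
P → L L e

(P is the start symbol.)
Direct left recursion occurs when N → N α for some non-terminal N (the right-hand side begins with the left-hand side itself).

P → L L id: starts with L
L → ε: starts with ε
L → P L e: starts with P
P → ε: starts with ε
P → L L e: starts with L

No direct left recursion found.

Answer: No direct left recursion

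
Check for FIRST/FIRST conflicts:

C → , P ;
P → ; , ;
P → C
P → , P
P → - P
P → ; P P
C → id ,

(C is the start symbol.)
FIRST sets of the non-terminals at (or reachable through a nullable prefix from) the front of some alternative:
  FIRST(C) = { ',', 'id' }

Productions for C:
  C → , P ;: FIRST = { ',' }
  C → id ,: FIRST = { 'id' }
Productions for P:
  P → ; , ;: FIRST = { ';' }
  P → C: FIRST = { ',', 'id' }
  P → , P: FIRST = { ',' }
  P → - P: FIRST = { '-' }
  P → ; P P: FIRST = { ';' }

Conflict for P: P → ; , ; and P → ; P P
  Overlap: { ';' }
Conflict for P: P → C and P → , P
  Overlap: { ',' }

Answer: Yes. P → ';' ',' ';' / P → ';' P P on { ';' }; P → C / P → ',' P on { ',' }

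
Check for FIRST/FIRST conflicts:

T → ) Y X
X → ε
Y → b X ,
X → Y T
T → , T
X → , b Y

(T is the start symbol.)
A FIRST/FIRST conflict occurs when two productions N → α and N → β for the same non-terminal have FIRST(α) ∩ FIRST(β) ≠ ∅ (with ε ∈ FIRST of a nullable right-hand side, so two nullable alternatives also conflict).

FIRST sets of the non-terminals at (or reachable through a nullable prefix from) the front of some alternative:
  FIRST(Y) = { 'b' }

Productions for T:
  T → ) Y X: FIRST = { ')' }
  T → , T: FIRST = { ',' }
Productions for X:
  X → ε: FIRST = { ε }
  X → Y T: FIRST = { 'b' }
  X → , b Y: FIRST = { ',' }
Y has only one production, so no FIRST/FIRST conflict is possible there.

All alternatives of each non-terminal have pairwise disjoint FIRST sets.

Answer: No FIRST/FIRST conflicts.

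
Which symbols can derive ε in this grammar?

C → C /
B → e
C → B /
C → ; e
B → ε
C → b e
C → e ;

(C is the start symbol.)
{ 'B' }

A non-terminal is nullable if it can derive ε (the empty string): either it has an ε-production, or it has a production whose right-hand side consists entirely of nullable non-terminals.

ε-productions: B → ε
So B is immediately nullable.
No further non-terminal can be added: every production for the remaining non-terminals contains a terminal or a non-nullable non-terminal.
Nullable = { 'B' }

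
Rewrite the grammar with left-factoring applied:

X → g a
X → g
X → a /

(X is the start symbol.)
X → g X'
X' → a
X' → ε
X → a /

Left-factoring transforms A → αβ₁ | αβ₂ into A → αA' and A' → β₁ | β₂
(α is the longest common prefix among the alternatives). Repeat until
no nonterminal has two alternatives with a common prefix.

Round 1: X has alternatives sharing prefix 'g'. Introduce X': X → g X'
  Add: X' → a
  Add: X' → ε

No remaining common prefixes — done.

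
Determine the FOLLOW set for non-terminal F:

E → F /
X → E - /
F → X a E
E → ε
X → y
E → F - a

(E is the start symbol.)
To compute FOLLOW(F), find every occurrence of F on a right-hand side N → α F β: add FIRST(β) \ {ε}, and if β is empty or nullable also add FOLLOW(N). Iterate to a fixed point.

In E → F /: F is followed by '/', add FIRST('/') \ {ε} = { '/' }
In E → F - a: F is followed by '-' a, add FIRST('-' a) \ {ε} = { '-' }

Taking the union: FOLLOW(F) = { '-', '/' }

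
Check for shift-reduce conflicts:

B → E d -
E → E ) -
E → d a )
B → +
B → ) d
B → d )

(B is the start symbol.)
Augment with B' → B and build the canonical LR(0) collection (I0 = CLOSURE({[B' → . B]}), then GOTO on every symbol after a dot until no new states appear). It has 14 states:
  I0: { [B → . ) d], [B → . +], [B → . E d -], [B → . d )], [B' → . B], [E → . E ) -], [E → . d a )] }  — shift
  I1: { [B → ) . d] }  — shift
  I2: { [B → + .] }  — reduce
  I3: { [B' → B .] }  — accept
  I4: { [B → E . d -], [E → E . ) -] }  — shift
  I5: { [B → d . )], [E → d . a )] }  — shift
  I6: { [B → d ) .] }  — reduce
  I7: { [E → d a . )] }  — shift
  I8: { [E → d a ) .] }  — reduce
  I9: { [E → E ) . -] }  — shift
  I10: { [B → E d . -] }  — shift
  I11: { [B → E d - .] }  — reduce
  I12: { [E → E ) - .] }  — reduce
  I13: { [B → ) d .] }  — reduce

No state contains both a complete item and a shift item.

Answer: No shift-reduce conflicts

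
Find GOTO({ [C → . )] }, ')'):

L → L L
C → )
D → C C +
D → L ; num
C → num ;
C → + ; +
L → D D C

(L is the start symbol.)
GOTO(I, ')') = CLOSURE({ [A → αX.β] : [A → α.Xβ] ∈ I, X = ')' })

Items with dot before ')', with the dot advanced:
  [C → . )] → [C → ) .]
Closure adds nothing (no advanced item has the dot before a non-terminal).

GOTO = { [C → ) .] }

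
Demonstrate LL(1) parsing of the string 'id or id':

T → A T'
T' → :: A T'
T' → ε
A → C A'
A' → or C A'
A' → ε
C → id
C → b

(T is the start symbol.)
Stack is shown with the top on the left.

Stack         Input       Action
--------------------------------
T $           id or id $  output T → A T'
A T' $        id or id $  output A → C A'
C A' T' $     id or id $  output C → id
id A' T' $    id or id $  match 'id'
A' T' $       or id $     output A' → or C A'
or C A' T' $  or id $     match 'or'
C A' T' $     id $        output C → id
id A' T' $    id $        match 'id'
A' T' $       $           output A' → ε
T' $          $           output T' → ε
$             $           accept

The string is accepted.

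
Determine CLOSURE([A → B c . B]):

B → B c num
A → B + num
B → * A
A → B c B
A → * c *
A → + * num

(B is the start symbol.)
To compute CLOSURE, for each item [A → α.Bβ] where B is a non-terminal, add [B → .γ] for all productions B → γ; repeat for the newly added items until nothing changes.

Start with: [A → B c . B]
  [A → B c . B] has the dot before B: add [B → . B c num], [B → . * A]
No further items can be added.

CLOSURE = { [A → B c . B], [B → . * A], [B → . B c num] }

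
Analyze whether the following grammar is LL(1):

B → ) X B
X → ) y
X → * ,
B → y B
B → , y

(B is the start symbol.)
Yes, the grammar is LL(1).

A grammar is LL(1) if for each non-terminal N with multiple productions, the predict sets of those productions are pairwise disjoint, where PREDICT(N → α) = (FIRST(α) \ {ε}) ∪ (FOLLOW(N) if α ⇒* ε).

For B:
  PREDICT(B → ')' X B) = { ')' }
  PREDICT(B → y B) = { 'y' }
  PREDICT(B → ',' y) = { ',' }
For X:
  PREDICT(X → ')' y) = { ')' }
  PREDICT(X → '*' ',') = { '*' }

All predict sets are disjoint. The grammar IS LL(1).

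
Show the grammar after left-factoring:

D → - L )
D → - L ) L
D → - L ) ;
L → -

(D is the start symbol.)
Left-factoring transforms A → αβ₁ | αβ₂ into A → αA' and A' → β₁ | β₂
(α is the longest common prefix among the alternatives). Repeat until
no nonterminal has two alternatives with a common prefix.

Round 1: D has alternatives sharing prefix '- L )'. Introduce D': D → - L ) D'
  Add: D' → ε
  Add: D' → L
  Add: D' → ;

No remaining common prefixes — done.

Resulting grammar:
D → - L ) D'
D' → ε
D' → L
D' → ;
L → -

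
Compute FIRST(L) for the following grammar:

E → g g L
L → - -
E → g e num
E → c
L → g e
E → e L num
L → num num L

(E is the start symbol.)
To compute FIRST(L), examine every production with L on the left-hand side, reading each right-hand side left to right until a non-nullable symbol is reached.

From L → - -:
  - '-' is a terminal: add '-' and stop
From L → g e:
  - g is a terminal: add 'g' and stop
From L → num num L:
  - num is a terminal: add 'num' and stop

Collecting: FIRST(L) = { '-', 'g', 'num' }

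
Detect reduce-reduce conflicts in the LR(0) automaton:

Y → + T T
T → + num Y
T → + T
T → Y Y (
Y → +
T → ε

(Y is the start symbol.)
Yes — I1: [T → .] vs [Y → + .]; I3: [T → .] vs [Y → + .]; I9: [T → .] vs [T → + T .]

A reduce-reduce conflict occurs when an LR(0) state has two complete items [A → α .] and [B → β .] — both call for a reduction, and with no lookahead the parser cannot choose between them.

Augment with Y' → Y and build the canonical LR(0) collection (I0 = CLOSURE({[Y' → . Y]}), then GOTO on every symbol after a dot until no new states appear). It has 12 states:
  I0: { [Y → . + T T], [Y → . +], [Y' → . Y] }  — shift
  I1: { [T → . + T], [T → . + num Y], [T → . Y Y (], [T → .], [Y → + . T T], [Y → + .], [Y → . + T T], [Y → . +] }  — shift, 2 reduces
  I2: { [Y' → Y .] }  — accept
  I3: { [T → + . T], [T → + . num Y], [T → . + T], [T → . + num Y], [T → . Y Y (], [T → .], [Y → + . T T], [Y → + .], [Y → . + T T], [Y → . +] }  — shift, 2 reduces
  I4: { [T → . + T], [T → . + num Y], [T → . Y Y (], [T → .], [Y → + T . T], [Y → . + T T], [Y → . +] }  — shift, reduce
  I5: { [T → Y . Y (], [Y → . + T T], [Y → . +] }  — shift
  I6: { [T → Y Y . (] }  — shift
  I7: { [T → Y Y ( .] }  — reduce
  I8: { [Y → + T T .] }  — reduce
  I9: { [T → + T .], [T → . + T], [T → . + num Y], [T → . Y Y (], [T → .], [Y → + T . T], [Y → . + T T], [Y → . +] }  — shift, 2 reduces
  I10: { [T → + num . Y], [Y → . + T T], [Y → . +] }  — shift
  I11: { [T → + num Y .] }  — reduce

I1 contains complete items [T → .], [Y → + .] — reduce-reduce conflict.
I3 contains complete items [T → .], [Y → + .] — reduce-reduce conflict.
I9 contains complete items [T → .], [T → + T .] — reduce-reduce conflict.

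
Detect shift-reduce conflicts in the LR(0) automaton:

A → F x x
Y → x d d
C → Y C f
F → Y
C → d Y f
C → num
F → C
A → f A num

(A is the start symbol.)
A shift-reduce conflict occurs when an LR(0) state has both:
  - a complete (reduce) item [A → α .] (dot at the end), and
  - a shift item [B → β . c γ] (dot before a terminal).

Augment with A' → A and build the canonical LR(0) collection (I0 = CLOSURE({[A' → . A]}), then GOTO on every symbol after a dot until no new states appear). It has 20 states:
  I0: { [A → . F x x], [A → . f A num], [A' → . A], [C → . Y C f], [C → . d Y f], [C → . num], [F → . C], [F → . Y], [Y → . x d d] }  — shift
  I1: { [A' → A .] }  — accept
  I2: { [F → C .] }  — reduce
  I3: { [A → F . x x] }  — shift
  I4: { [C → . Y C f], [C → . d Y f], [C → . num], [C → Y . C f], [F → Y .], [Y → . x d d] }  — shift, reduce
  I5: { [C → d . Y f], [Y → . x d d] }  — shift
  I6: { [A → . F x x], [A → . f A num], [A → f . A num], [C → . Y C f], [C → . d Y f], [C → . num], [F → . C], [F → . Y], [Y → . x d d] }  — shift
  I7: { [C → num .] }  — reduce
  I8: { [Y → x . d d] }  — shift
  I9: { [Y → x d . d] }  — shift
  I10: { [Y → x d d .] }  — reduce
  I11: { [A → f A . num] }  — shift
  I12: { [A → f A num .] }  — reduce
  I13: { [C → d Y . f] }  — shift
  I14: { [C → d Y f .] }  — reduce
  I15: { [C → Y C . f] }  — shift
  I16: { [C → . Y C f], [C → . d Y f], [C → . num], [C → Y . C f], [Y → . x d d] }  — shift
  I17: { [C → Y C f .] }  — reduce
  I18: { [A → F x . x] }  — shift
  I19: { [A → F x x .] }  — reduce

I4 contains reduce item [F → Y .] and shift items [C → . d Y f], [C → . num], [Y → . x d d] — shift-reduce conflict.

Answer: Yes — I4: [F → Y .] vs [C → . d Y f]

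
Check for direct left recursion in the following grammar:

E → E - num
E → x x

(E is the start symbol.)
Yes, E is left-recursive

E → E - num: LEFT RECURSIVE (starts with E)
E → x x: starts with x

The grammar has direct left recursion on: E.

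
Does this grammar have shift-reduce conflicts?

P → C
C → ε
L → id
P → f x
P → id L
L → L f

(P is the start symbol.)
A shift-reduce conflict occurs when an LR(0) state has both:
  - a complete (reduce) item [A → α .] (dot at the end), and
  - a shift item [B → β . c γ] (dot before a terminal).

Augment with P' → P and build the canonical LR(0) collection (I0 = CLOSURE({[P' → . P]}), then GOTO on every symbol after a dot until no new states appear). It has 9 states:
  I0: { [C → .], [P → . C], [P → . f x], [P → . id L], [P' → . P] }  — shift, reduce
  I1: { [P → C .] }  — reduce
  I2: { [P' → P .] }  — accept
  I3: { [P → f . x] }  — shift
  I4: { [L → . L f], [L → . id], [P → id . L] }  — shift
  I5: { [L → L . f], [P → id L .] }  — shift, reduce
  I6: { [L → id .] }  — reduce
  I7: { [L → L f .] }  — reduce
  I8: { [P → f x .] }  — reduce

I0 contains reduce item [C → .] and shift items [P → . f x], [P → . id L] — shift-reduce conflict.
I5 contains reduce item [P → id L .] and shift item [L → L . f] — shift-reduce conflict.

Answer: Yes — I0: [C → .] vs [P → . f x]; I5: [P → id L .] vs [L → L . f]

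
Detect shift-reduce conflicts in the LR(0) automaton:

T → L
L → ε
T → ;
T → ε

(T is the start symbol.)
A shift-reduce conflict occurs when an LR(0) state has both:
  - a complete (reduce) item [A → α .] (dot at the end), and
  - a shift item [B → β . c γ] (dot before a terminal).

Augment with T' → T and build the canonical LR(0) collection (I0 = CLOSURE({[T' → . T]}), then GOTO on every symbol after a dot until no new states appear). It has 4 states:
  I0: { [L → .], [T → . ;], [T → . L], [T → .], [T' → . T] }  — shift, 2 reduces
  I1: { [T → ; .] }  — reduce
  I2: { [T → L .] }  — reduce
  I3: { [T' → T .] }  — accept

I0 contains reduce items [L → .], [T → .] and shift item [T → . ;] — shift-reduce conflict.

Answer: Yes — I0: [L → .] vs [T → . ;]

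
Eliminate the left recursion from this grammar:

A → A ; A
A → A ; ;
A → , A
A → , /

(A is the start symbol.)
A → , A A'
A → , / A'
A' → ; A A'
A' → ; ; A'
A' → ε

A is directly left-recursive. The standard transformation for
  A → A α₁ | ... | A α_m | β₁ | ... | β_n
is
  A  → β₁ A' | ... | β_n A'
  A' → α₁ A' | ... | α_m A' | ε

A → , A becomes A → , A A'
A → , / becomes A → , / A'
A → A ; A becomes A' → ; A A'
A → A ; ; becomes A' → ; ; A'
Add A' → ε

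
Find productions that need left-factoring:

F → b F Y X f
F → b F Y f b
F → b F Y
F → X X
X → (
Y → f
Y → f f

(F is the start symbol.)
Yes, F has productions with common prefix 'b F Y'; Y has productions with common prefix 'f'

Left-factoring is needed when two productions for the same non-terminal
share a common prefix on the right-hand side.

Productions for F:
  F → b F Y X f
  F → b F Y f b
  F → b F Y
  F → X X
Productions for Y:
  Y → f
  Y → f f

Found common prefix 'b F Y' in productions for F
Found common prefix 'f' in productions for Y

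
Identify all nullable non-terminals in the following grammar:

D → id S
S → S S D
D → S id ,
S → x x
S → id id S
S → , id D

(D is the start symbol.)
None

A non-terminal is nullable if it can derive ε (the empty string): either it has an ε-production, or it has a production whose right-hand side consists entirely of nullable non-terminals.

There are no ε-productions, so no non-terminal can derive ε.
No non-terminals are nullable.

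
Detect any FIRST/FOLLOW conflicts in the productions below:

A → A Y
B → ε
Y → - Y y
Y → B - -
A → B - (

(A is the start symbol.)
A FIRST/FOLLOW conflict occurs when a non-terminal N has a nullable alternative N → β (β ⇒* ε) and another alternative N → α with FIRST(α) ∩ FOLLOW(N) ≠ ∅: on such a lookahead the parser cannot decide between expanding α and letting N vanish via β.

Nullable non-terminals: B.
B has a nullable alternative but only one production, so nothing to check.

A, Y have no nullable alternative, so no FIRST/FOLLOW check is needed there.

No FIRST/FOLLOW conflicts found.

Answer: No FIRST/FOLLOW conflicts.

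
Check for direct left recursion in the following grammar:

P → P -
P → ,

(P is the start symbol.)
Yes, P is left-recursive

Direct left recursion occurs when N → N α for some non-terminal N (the right-hand side begins with the left-hand side itself).

P → P -: LEFT RECURSIVE (starts with P)
P → ,: starts with ','

The grammar has direct left recursion on: P.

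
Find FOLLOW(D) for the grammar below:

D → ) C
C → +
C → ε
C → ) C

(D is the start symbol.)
To compute FOLLOW(D), find every occurrence of D on a right-hand side N → α D β: add FIRST(β) \ {ε}, and if β is empty or nullable also add FOLLOW(N). Iterate to a fixed point.

D is the start symbol, so $ ∈ FOLLOW(D).
D does not occur on any right-hand side.

Taking the union: FOLLOW(D) = { $ }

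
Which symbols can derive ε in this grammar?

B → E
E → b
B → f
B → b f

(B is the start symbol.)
A non-terminal is nullable if it can derive ε (the empty string): either it has an ε-production, or it has a production whose right-hand side consists entirely of nullable non-terminals.

There are no ε-productions, so no non-terminal can derive ε.
No non-terminals are nullable.

Answer: None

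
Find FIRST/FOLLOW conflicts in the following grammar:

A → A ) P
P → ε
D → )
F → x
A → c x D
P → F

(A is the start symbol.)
Nullable non-terminals: P.
FIRST sets used below: FIRST(F) = { 'x' }

P: nullable alternative(s) P → ε; FOLLOW(P) = { $, ')' }
  P → ε: FIRST \ {ε} = { } — this is the only nullable alternative, skip
  P → F: FIRST \ {ε} = { 'x' } — disjoint from FOLLOW(P)

A, D, F have no nullable alternative, so no FIRST/FOLLOW check is needed there.

No FIRST/FOLLOW conflicts found.

Answer: No FIRST/FOLLOW conflicts.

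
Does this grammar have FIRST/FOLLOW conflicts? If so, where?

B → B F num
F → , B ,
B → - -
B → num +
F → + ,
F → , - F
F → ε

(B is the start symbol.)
No FIRST/FOLLOW conflicts.

A FIRST/FOLLOW conflict occurs when a non-terminal N has a nullable alternative N → β (β ⇒* ε) and another alternative N → α with FIRST(α) ∩ FOLLOW(N) ≠ ∅: on such a lookahead the parser cannot decide between expanding α and letting N vanish via β.

Nullable non-terminals: F.

F: nullable alternative(s) F → ε; FOLLOW(F) = { 'num' }
  F → , B ,: FIRST \ {ε} = { ',' } — disjoint from FOLLOW(F)
  F → + ,: FIRST \ {ε} = { '+' } — disjoint from FOLLOW(F)
  F → , - F: FIRST \ {ε} = { ',' } — disjoint from FOLLOW(F)
  F → ε: FIRST \ {ε} = { } — this is the only nullable alternative, skip

B has no nullable alternative, so no FIRST/FOLLOW check is needed there.

No FIRST/FOLLOW conflicts found.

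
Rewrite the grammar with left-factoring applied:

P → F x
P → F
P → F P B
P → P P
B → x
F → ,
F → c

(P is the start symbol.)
P → F P'
P' → x
P' → ε
P' → P B
P → P P
B → x
F → ,
F → c

Left-factoring transforms A → αβ₁ | αβ₂ into A → αA' and A' → β₁ | β₂
(α is the longest common prefix among the alternatives). Repeat until
no nonterminal has two alternatives with a common prefix.

Round 1: P has alternatives sharing prefix 'F'. Introduce P': P → F P'
  Add: P' → x
  Add: P' → ε
  Add: P' → P B

No remaining common prefixes — done.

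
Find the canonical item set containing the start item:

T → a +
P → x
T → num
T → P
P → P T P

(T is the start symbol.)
First, augment the grammar with T' → T
I₀ = CLOSURE({ [T' → . T] }):
  [T' → . T] has the dot before T: add [T → . a +], [T → . num], [T → . P]
  [T → . P] has the dot before P: add [P → . x], [P → . P T P]
No further items can be added.

I₀ = { [P → . P T P], [P → . x], [T → . P], [T → . a +], [T → . num], [T' → . T] }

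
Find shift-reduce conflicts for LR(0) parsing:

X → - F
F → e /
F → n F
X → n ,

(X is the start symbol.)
No shift-reduce conflicts

Augment with X' → X and build the canonical LR(0) collection (I0 = CLOSURE({[X' → . X]}), then GOTO on every symbol after a dot until no new states appear). It has 10 states:
  I0: { [X → . - F], [X → . n ,], [X' → . X] }  — shift
  I1: { [F → . e /], [F → . n F], [X → - . F] }  — shift
  I2: { [X' → X .] }  — accept
  I3: { [X → n . ,] }  — shift
  I4: { [X → n , .] }  — reduce
  I5: { [X → - F .] }  — reduce
  I6: { [F → e . /] }  — shift
  I7: { [F → . e /], [F → . n F], [F → n . F] }  — shift
  I8: { [F → n F .] }  — reduce
  I9: { [F → e / .] }  — reduce

No state contains both a complete item and a shift item.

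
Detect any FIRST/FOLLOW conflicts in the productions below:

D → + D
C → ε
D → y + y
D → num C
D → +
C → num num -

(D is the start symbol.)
No FIRST/FOLLOW conflicts.

A FIRST/FOLLOW conflict occurs when a non-terminal N has a nullable alternative N → β (β ⇒* ε) and another alternative N → α with FIRST(α) ∩ FOLLOW(N) ≠ ∅: on such a lookahead the parser cannot decide between expanding α and letting N vanish via β.

Nullable non-terminals: C.

C: nullable alternative(s) C → ε; FOLLOW(C) = { $ }
  C → ε: FIRST \ {ε} = { } — this is the only nullable alternative, skip
  C → num num -: FIRST \ {ε} = { 'num' } — disjoint from FOLLOW(C)

D has no nullable alternative, so no FIRST/FOLLOW check is needed there.

No FIRST/FOLLOW conflicts found.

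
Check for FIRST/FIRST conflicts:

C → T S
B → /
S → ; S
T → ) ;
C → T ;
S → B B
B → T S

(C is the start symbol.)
FIRST sets of the non-terminals at (or reachable through a nullable prefix from) the front of some alternative:
  FIRST(T) = { ')' }
  FIRST(B) = { ')', '/' }

Productions for C:
  C → T S: FIRST = { ')' }
  C → T ;: FIRST = { ')' }
Productions for B:
  B → /: FIRST = { '/' }
  B → T S: FIRST = { ')' }
Productions for S:
  S → ; S: FIRST = { ';' }
  S → B B: FIRST = { ')', '/' }
T has only one production, so no FIRST/FIRST conflict is possible there.

Conflict for C: C → T S and C → T ;
  Overlap: { ')' }

Answer: Yes. C → T S / C → T ';' on { ')' }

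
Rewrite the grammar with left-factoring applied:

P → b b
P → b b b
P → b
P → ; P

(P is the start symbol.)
P → b P'
P' → b P''
P'' → ε
P'' → b
P' → ε
P → ; P

Left-factoring transforms A → αβ₁ | αβ₂ into A → αA' and A' → β₁ | β₂
(α is the longest common prefix among the alternatives). Repeat until
no nonterminal has two alternatives with a common prefix.

Round 1: P has alternatives sharing prefix 'b'. Introduce P': P → b P'
  Add: P' → b
  Add: P' → b b
  Add: P' → ε

Round 2: P' has alternatives sharing prefix 'b'. Introduce P'': P' → b P''
  Add: P'' → ε
  Add: P'' → b

No remaining common prefixes — done.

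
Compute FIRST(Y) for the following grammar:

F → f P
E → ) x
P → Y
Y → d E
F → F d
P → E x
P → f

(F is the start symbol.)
From Y → d E:
  - d is a terminal: add 'd' and stop

Collecting: FIRST(Y) = { 'd' }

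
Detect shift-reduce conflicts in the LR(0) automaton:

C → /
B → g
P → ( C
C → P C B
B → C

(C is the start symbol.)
No shift-reduce conflicts

Augment with C' → C and build the canonical LR(0) collection (I0 = CLOSURE({[C' → . C]}), then GOTO on every symbol after a dot until no new states appear). It has 10 states:
  I0: { [C → . /], [C → . P C B], [C' → . C], [P → . ( C] }  — shift
  I1: { [C → . /], [C → . P C B], [P → ( . C], [P → . ( C] }  — shift
  I2: { [C → / .] }  — reduce
  I3: { [C' → C .] }  — accept
  I4: { [C → . /], [C → . P C B], [C → P . C B], [P → . ( C] }  — shift
  I5: { [B → . C], [B → . g], [C → . /], [C → . P C B], [C → P C . B], [P → . ( C] }  — shift
  I6: { [C → P C B .] }  — reduce
  I7: { [B → C .] }  — reduce
  I8: { [B → g .] }  — reduce
  I9: { [P → ( C .] }  — reduce

No state contains both a complete item and a shift item.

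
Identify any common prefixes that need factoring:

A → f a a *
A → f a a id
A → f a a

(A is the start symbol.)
Yes, A has productions with common prefix 'f a a'

Left-factoring is needed when two productions for the same non-terminal
share a common prefix on the right-hand side.

Productions for A:
  A → f a a *
  A → f a a id
  A → f a a

Found common prefix 'f a a' in productions for A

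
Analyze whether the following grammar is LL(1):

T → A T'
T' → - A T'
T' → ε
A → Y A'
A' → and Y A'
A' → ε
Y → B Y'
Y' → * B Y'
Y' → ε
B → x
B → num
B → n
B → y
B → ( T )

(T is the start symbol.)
Relevant sets:
  FOLLOW(T') = { $, ')' }
  FOLLOW(A') = { $, ')', '-' }
  FOLLOW(Y') = { $, ')', '-', 'and' }

For T':
  PREDICT(T' → '-' A T') = { '-' }
  PREDICT(T' → ε) = { $, ')' }
For A':
  PREDICT(A' → and Y A') = { 'and' }
  PREDICT(A' → ε) = { $, ')', '-' }
For Y':
  PREDICT(Y' → '*' B Y') = { '*' }
  PREDICT(Y' → ε) = { $, ')', '-', 'and' }
For B:
  PREDICT(B → x) = { 'x' }
  PREDICT(B → num) = { 'num' }
  PREDICT(B → n) = { 'n' }
  PREDICT(B → y) = { 'y' }
  PREDICT(B → '(' T ')') = { '(' }
T, A, Y have a single production, so nothing to check there.

All predict sets are disjoint. The grammar IS LL(1).

Answer: Yes, the grammar is LL(1).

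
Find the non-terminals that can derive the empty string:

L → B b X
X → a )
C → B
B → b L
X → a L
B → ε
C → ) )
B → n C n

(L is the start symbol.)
A non-terminal is nullable if it can derive ε (the empty string): either it has an ε-production, or it has a production whose right-hand side consists entirely of nullable non-terminals.

ε-productions: B → ε
So B is immediately nullable.
C → B: every symbol on the right is nullable, so C is nullable too.
No further non-terminal can be added: every production for the remaining non-terminals contains a terminal or a non-nullable non-terminal.
Nullable = { 'B', 'C' }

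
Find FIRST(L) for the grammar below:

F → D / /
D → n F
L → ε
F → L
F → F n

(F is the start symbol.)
{ ε }

To compute FIRST(L), examine every production with L on the left-hand side, reading each right-hand side left to right until a non-nullable symbol is reached.

From L → ε:
  - ε-production, so ε ∈ FIRST(L)

Collecting: FIRST(L) = { ε }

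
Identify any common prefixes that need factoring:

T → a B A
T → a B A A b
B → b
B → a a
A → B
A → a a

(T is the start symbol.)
Left-factoring is needed when two productions for the same non-terminal
share a common prefix on the right-hand side.

Productions for T:
  T → a B A
  T → a B A A b
Productions for B:
  B → b
  B → a a
Productions for A:
  A → B
  A → a a

Found common prefix 'a B A' in productions for T

Answer: Yes, T has productions with common prefix 'a B A'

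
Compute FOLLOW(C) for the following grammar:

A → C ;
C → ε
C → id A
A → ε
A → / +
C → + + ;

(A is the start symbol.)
{ ';' }

In A → C ;: C is followed by ';', add FIRST(';') \ {ε} = { ';' }

Taking the union: FOLLOW(C) = { ';' }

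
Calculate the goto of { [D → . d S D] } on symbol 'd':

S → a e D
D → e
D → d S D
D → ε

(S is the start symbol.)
{ [D → d . S D], [S → . a e D] }

GOTO(I, 'd') = CLOSURE({ [A → αX.β] : [A → α.Xβ] ∈ I, X = 'd' })

Items with dot before 'd', with the dot advanced:
  [D → . d S D] → [D → d . S D]
Closure of the advanced items:
  [D → d . S D] has the dot before S: add [S → . a e D]

GOTO = { [D → d . S D], [S → . a e D] }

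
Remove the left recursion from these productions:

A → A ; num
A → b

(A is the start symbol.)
A is directly left-recursive. The standard transformation for
  A → A α₁ | ... | A α_m | β₁ | ... | β_n
is
  A  → β₁ A' | ... | β_n A'
  A' → α₁ A' | ... | α_m A' | ε

A → b becomes A → b A'
A → A ; num becomes A' → ; num A'
Add A' → ε

Resulting grammar:
A → b A'
A' → ; num A'
A' → ε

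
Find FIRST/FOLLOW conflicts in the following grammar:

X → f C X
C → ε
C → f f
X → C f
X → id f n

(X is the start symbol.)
Yes. C → f f with FOLLOW(C) on { 'f' }

A FIRST/FOLLOW conflict occurs when a non-terminal N has a nullable alternative N → β (β ⇒* ε) and another alternative N → α with FIRST(α) ∩ FOLLOW(N) ≠ ∅: on such a lookahead the parser cannot decide between expanding α and letting N vanish via β.

Nullable non-terminals: C.

C: nullable alternative(s) C → ε; FOLLOW(C) = { 'f', 'id' }
  C → ε: FIRST \ {ε} = { } — this is the only nullable alternative, skip
  C → f f: FIRST \ {ε} = { 'f' } — overlaps FOLLOW(C) on { 'f' }: CONFLICT

X has no nullable alternative, so no FIRST/FOLLOW check is needed there.

So the grammar has 1 FIRST/FOLLOW conflict (marked CONFLICT above).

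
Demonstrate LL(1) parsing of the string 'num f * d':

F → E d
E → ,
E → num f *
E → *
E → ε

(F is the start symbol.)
LL(1) parsing maintains a stack (initially the start symbol over $) and the input. At each step: if the stack top is a terminal, match it against the current input token; if it is a non-terminal N, replace it with the RHS of M[N, lookahead] (the unique production whose predict set contains the lookahead).

Stack is shown with the top on the left.

Stack        Input        Action
--------------------------------
F $          num f * d $  output F → E d
E d $        num f * d $  output E → num f *
num f * d $  num f * d $  match 'num'
f * d $      f * d $      match 'f'
* d $        * d $        match '*'
d $          d $          match 'd'
$            $            accept

The string is accepted.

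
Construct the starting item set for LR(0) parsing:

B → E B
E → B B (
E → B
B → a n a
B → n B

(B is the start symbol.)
First, augment the grammar with B' → B
I₀ = CLOSURE({ [B' → . B] }):
  [B' → . B] has the dot before B: add [B → . E B], [B → . a n a], [B → . n B]
  [B → . E B] has the dot before E: add [E → . B B (], [E → . B]
No further items can be added.

I₀ = { [B → . E B], [B → . a n a], [B → . n B], [B' → . B], [E → . B B (], [E → . B] }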